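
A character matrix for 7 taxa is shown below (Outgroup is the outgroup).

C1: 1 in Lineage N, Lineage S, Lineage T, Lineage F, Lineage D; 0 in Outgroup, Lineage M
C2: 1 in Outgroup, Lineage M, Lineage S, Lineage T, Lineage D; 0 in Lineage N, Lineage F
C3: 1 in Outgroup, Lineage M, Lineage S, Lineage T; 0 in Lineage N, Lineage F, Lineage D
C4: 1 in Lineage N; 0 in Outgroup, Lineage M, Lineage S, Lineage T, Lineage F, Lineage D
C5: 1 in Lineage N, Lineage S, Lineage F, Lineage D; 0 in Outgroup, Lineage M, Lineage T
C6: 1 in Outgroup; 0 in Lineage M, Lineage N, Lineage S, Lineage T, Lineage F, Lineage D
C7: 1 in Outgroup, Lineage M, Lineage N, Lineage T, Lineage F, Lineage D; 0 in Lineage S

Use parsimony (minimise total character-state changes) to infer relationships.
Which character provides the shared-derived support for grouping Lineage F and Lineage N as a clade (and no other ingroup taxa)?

Character polarity is set by the outgroup: the derived state is whichever differs from the outgroup's state, so for C2, C3, C6, C7 the derived state is '0', and for the remaining characters it is '1'.
Only Lineage D, Lineage F, Lineage N, Lineage S, and Lineage T show the derived state '1' for C1, supporting them as a clade.
Only Lineage F and Lineage N show the derived state '0' for C2, supporting them as a clade.
C3: derived state '0' in Lineage D, Lineage F, and Lineage N only — synapomorphy for {Lineage D, Lineage F, Lineage N}.
C4: derived state '1' in Lineage N only — an autapomorphy, so it tells us nothing about relationships among taxa.
C5: derived state '1' in Lineage D, Lineage F, Lineage N, and Lineage S only — synapomorphy for {Lineage D, Lineage F, Lineage N, Lineage S}.
All ingroup taxa share the derived state '0' for C6; it defines the ingroup but does not resolve relationships within it.
C7 (derived state '0') is unique to Lineage S (autapomorphy; uninformative for grouping).
Most parsimonious ingroup topology: (Lineage M,((((Lineage N,Lineage F),Lineage D),Lineage S),Lineage T)).
The clade {Lineage F, Lineage N} is supported by C2: its derived state '0' occurs in exactly those taxa and in no other taxon (including the outgroup).

C2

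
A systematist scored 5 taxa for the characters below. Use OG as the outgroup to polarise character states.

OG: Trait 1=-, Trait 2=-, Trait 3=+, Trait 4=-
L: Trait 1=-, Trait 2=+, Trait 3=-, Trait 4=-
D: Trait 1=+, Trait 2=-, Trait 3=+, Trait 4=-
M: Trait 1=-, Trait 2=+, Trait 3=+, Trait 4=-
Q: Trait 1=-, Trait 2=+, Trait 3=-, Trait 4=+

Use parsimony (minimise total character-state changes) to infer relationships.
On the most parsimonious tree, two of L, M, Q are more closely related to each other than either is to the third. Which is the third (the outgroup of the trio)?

M

Character polarity is set by the outgroup: the derived state is whichever differs from the outgroup's state, so for Trait 3 the derived state is '-', and for the remaining characters it is '+'.
Trait 1: derived state '+' in D only — an autapomorphy, so it tells us nothing about relationships among taxa.
Only L, M, and Q show the derived state '+' for Trait 2, supporting them as a clade.
Trait 3 (derived state '-') is shared by L and Q — a synapomorphy uniting that clade.
Trait 4: derived state '+' in Q only — an autapomorphy, so it tells us nothing about relationships among taxa.
Most parsimonious ingroup topology: (D,((L,Q),M)).
L and Q share a more recent common ancestor with each other than either does with M, so M is the least closely related of the three.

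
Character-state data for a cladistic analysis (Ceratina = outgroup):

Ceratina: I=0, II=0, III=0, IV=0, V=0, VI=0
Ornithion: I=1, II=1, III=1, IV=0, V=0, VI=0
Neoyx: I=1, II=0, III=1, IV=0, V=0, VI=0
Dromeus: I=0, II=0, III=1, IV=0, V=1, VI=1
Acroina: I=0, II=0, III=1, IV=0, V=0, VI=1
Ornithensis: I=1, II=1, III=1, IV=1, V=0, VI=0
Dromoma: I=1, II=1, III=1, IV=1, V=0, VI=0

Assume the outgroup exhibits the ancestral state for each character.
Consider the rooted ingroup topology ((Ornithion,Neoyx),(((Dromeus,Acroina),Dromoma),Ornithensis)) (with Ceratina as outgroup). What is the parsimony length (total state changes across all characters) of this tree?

Map each character onto ((Ornithion,Neoyx),(((Dromeus,Acroina),Dromoma),Ornithensis)) (rooted by Ceratina) and count the minimum state changes it requires (Fitch parsimony):
I: 2; II: 3; III: 1; IV: 2; V: 1; VI: 1.
Total tree length = 10.

10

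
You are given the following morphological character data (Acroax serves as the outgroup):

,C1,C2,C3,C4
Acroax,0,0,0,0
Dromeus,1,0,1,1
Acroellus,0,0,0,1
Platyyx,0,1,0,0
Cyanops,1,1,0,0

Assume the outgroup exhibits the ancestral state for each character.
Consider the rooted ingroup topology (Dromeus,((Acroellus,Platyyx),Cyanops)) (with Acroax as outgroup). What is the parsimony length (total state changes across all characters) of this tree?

7

Map each character onto (Dromeus,((Acroellus,Platyyx),Cyanops)) (rooted by Acroax) and count the minimum state changes it requires (Fitch parsimony):
C1: 2; C2: 2; C3: 1; C4: 2.
Total tree length = 7.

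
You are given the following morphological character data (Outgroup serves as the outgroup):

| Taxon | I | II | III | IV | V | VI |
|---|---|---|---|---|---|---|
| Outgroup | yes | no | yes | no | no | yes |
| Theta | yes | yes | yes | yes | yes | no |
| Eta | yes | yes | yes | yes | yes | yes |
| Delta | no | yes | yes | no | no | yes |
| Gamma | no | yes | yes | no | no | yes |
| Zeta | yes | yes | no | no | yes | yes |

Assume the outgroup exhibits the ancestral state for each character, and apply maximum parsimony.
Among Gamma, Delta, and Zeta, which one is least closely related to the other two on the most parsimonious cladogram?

Zeta

Character polarity is set by the outgroup: the derived state is whichever differs from the outgroup's state, so for I, III, VI the derived state is 'no', and for the remaining characters it is 'yes'.
I (derived state 'no') is shared by Delta and Gamma — a synapomorphy uniting that clade.
II (derived state 'yes') is shared by all ingroup taxa — unites the whole ingroup.
III (derived state 'no') is unique to Zeta (autapomorphy; uninformative for grouping).
IV (derived state 'yes') is shared by Eta and Theta — a synapomorphy uniting that clade.
V: derived state 'yes' in Eta, Theta, and Zeta only — synapomorphy for {Eta, Theta, Zeta}.
VI: derived state 'no' in Theta only — an autapomorphy, so it tells us nothing about relationships among taxa.
Most parsimonious ingroup topology: (((Theta,Eta),Zeta),(Delta,Gamma)).
Gamma and Delta share a more recent common ancestor with each other than either does with Zeta, so Zeta is the least closely related of the three.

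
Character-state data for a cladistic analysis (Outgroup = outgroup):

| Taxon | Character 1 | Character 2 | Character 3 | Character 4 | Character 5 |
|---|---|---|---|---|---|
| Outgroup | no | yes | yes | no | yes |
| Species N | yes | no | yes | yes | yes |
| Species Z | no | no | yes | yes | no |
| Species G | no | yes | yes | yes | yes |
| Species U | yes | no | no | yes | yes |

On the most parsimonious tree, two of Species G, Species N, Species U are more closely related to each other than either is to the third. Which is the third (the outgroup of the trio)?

Species G

Character polarity is set by the outgroup: the derived state is whichever differs from the outgroup's state, so for Character 2, Character 3, Character 5 the derived state is 'no', and for the remaining characters it is 'yes'.
Character 1: derived state 'yes' in Species N and Species U only — synapomorphy for {Species N, Species U}.
Character 2 (derived state 'no') is shared by Species N, Species U, and Species Z — a synapomorphy uniting that clade.
Character 3: derived state 'no' in Species U only — an autapomorphy, so it tells us nothing about relationships among taxa.
Character 4 (derived state 'yes') is shared by all ingroup taxa — unites the whole ingroup.
Character 5: derived state 'no' in Species Z only — an autapomorphy, so it tells us nothing about relationships among taxa.
Most parsimonious ingroup topology: (((Species N,Species U),Species Z),Species G).
Species U and Species N share a more recent common ancestor with each other than either does with Species G, so Species G is the least closely related of the three.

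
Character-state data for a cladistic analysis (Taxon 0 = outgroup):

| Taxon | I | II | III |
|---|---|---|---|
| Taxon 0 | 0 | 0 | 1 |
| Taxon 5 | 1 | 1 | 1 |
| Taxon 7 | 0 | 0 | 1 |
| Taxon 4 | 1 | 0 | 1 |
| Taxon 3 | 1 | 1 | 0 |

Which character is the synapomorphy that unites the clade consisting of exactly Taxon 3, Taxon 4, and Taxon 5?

Character polarity is set by the outgroup: the derived state is whichever differs from the outgroup's state, so for III the derived state is '0', and for the remaining characters it is '1'.
I (derived state '1') is shared by Taxon 3, Taxon 4, and Taxon 5 — a synapomorphy uniting that clade.
II: derived state '1' in Taxon 3 and Taxon 5 only — synapomorphy for {Taxon 3, Taxon 5}.
III: derived state '0' in Taxon 3 only — an autapomorphy, so it tells us nothing about relationships among taxa.
Most parsimonious ingroup topology: (((Taxon 5,Taxon 3),Taxon 4),Taxon 7).
The clade {Taxon 3, Taxon 4, Taxon 5} is supported by I: its derived state '1' occurs in exactly those taxa and in no other taxon (including the outgroup).

I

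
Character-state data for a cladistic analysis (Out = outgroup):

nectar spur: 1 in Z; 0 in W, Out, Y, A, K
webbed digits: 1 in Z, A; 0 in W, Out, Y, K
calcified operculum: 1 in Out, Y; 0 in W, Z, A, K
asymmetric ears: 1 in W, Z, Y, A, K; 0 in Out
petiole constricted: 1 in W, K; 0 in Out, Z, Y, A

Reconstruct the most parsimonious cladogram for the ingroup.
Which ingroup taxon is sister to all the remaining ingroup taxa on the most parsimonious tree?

Character polarity is set by the outgroup: the derived state is whichever differs from the outgroup's state, so for calcified operculum the derived state is '0', and for the remaining characters it is '1'.
nectar spur: derived state '1' in Z only — an autapomorphy, so it tells us nothing about relationships among taxa.
webbed digits: derived state '1' in A and Z only — synapomorphy for {A, Z}.
calcified operculum: derived state '0' in A, K, W, and Z only — synapomorphy for {A, K, W, Z}.
asymmetric ears (derived state '1') is shared by all ingroup taxa — unites the whole ingroup.
Only K and W show the derived state '1' for petiole constricted, supporting them as a clade.
Most parsimonious ingroup topology: (((A,Z),(K,W)),Y).
Y is sister to the clade containing all other ingroup taxa, so it is the earliest-diverging (most basal) ingroup lineage.

Y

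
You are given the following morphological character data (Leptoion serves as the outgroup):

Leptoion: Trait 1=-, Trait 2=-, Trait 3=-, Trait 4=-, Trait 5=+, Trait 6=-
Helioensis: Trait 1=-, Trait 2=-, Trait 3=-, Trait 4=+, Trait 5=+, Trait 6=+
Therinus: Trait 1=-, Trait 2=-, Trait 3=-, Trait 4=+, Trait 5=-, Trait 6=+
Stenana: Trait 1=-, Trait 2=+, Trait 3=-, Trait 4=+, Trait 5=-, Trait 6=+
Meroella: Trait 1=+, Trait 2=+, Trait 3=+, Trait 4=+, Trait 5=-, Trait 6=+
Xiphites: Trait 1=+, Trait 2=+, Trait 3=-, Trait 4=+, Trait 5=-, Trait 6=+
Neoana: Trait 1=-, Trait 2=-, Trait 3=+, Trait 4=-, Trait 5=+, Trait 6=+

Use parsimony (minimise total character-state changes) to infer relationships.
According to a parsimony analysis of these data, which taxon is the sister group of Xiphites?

Character polarity is set by the outgroup: the derived state is whichever differs from the outgroup's state, so for Trait 5 the derived state is '-', and for the remaining characters it is '+'.
Trait 1: derived state '+' in Meroella and Xiphites only — synapomorphy for {Meroella, Xiphites}.
Only Meroella, Stenana, and Xiphites show the derived state '+' for Trait 2, supporting them as a clade.
Trait 3 (state '+') occurs in Meroella and Neoana but conflicts with the nesting implied by the other characters — most parsimoniously interpreted as homoplasy.
Trait 4: derived state '+' in Helioensis, Meroella, Stenana, Therinus, and Xiphites only — synapomorphy for {Helioensis, Meroella, Stenana, Therinus, Xiphites}.
Trait 5 (derived state '-') is shared by Meroella, Stenana, Therinus, and Xiphites — a synapomorphy uniting that clade.
All ingroup taxa share the derived state '+' for Trait 6; it defines the ingroup but does not resolve relationships within it.
Most parsimonious ingroup topology: ((Helioensis,(Therinus,(Stenana,(Meroella,Xiphites)))),Neoana).
Xiphites and Meroella form a cherry on this tree, so they are sister taxa.

Meroella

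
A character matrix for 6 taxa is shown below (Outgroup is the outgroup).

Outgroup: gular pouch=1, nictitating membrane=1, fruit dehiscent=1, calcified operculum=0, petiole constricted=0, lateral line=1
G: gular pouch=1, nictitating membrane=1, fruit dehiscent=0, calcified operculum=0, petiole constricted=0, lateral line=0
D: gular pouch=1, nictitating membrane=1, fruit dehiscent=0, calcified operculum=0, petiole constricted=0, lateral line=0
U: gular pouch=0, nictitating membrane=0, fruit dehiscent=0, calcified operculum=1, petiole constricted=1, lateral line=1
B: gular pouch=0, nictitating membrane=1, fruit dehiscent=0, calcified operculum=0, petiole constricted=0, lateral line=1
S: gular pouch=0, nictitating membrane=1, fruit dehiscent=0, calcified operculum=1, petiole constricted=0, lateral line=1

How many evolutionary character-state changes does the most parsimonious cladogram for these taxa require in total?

Character polarity is set by the outgroup: the derived state is whichever differs from the outgroup's state, so for gular pouch, nictitating membrane, fruit dehiscent, lateral line the derived state is '0', and for the remaining characters it is '1'.
gular pouch (derived state '0') is shared by B, S, and U — a synapomorphy uniting that clade.
nictitating membrane (derived state '0') is unique to U (autapomorphy; uninformative for grouping).
All ingroup taxa share the derived state '0' for fruit dehiscent; it defines the ingroup but does not resolve relationships within it.
calcified operculum (derived state '1') is shared by S and U — a synapomorphy uniting that clade.
petiole constricted (derived state '1') is unique to U (autapomorphy; uninformative for grouping).
lateral line (derived state '0') is shared by D and G — a synapomorphy uniting that clade.
Most parsimonious ingroup topology: ((G,D),((U,S),B)).
Changes per character on this tree: gular pouch: 1; nictitating membrane: 1; fruit dehiscent: 1; calcified operculum: 1; petiole constricted: 1; lateral line: 1.
Total = 6.

6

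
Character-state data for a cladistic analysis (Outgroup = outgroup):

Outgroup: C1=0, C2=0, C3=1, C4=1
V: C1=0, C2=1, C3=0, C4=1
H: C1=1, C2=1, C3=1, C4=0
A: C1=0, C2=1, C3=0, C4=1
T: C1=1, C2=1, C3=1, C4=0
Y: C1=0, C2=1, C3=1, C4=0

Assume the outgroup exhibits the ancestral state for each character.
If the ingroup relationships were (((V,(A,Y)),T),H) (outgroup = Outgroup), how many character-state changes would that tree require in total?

8

Map each character onto (((V,(A,Y)),T),H) (rooted by Outgroup) and count the minimum state changes it requires (Fitch parsimony):
C1: 2; C2: 1; C3: 2; C4: 3.
Total tree length = 8.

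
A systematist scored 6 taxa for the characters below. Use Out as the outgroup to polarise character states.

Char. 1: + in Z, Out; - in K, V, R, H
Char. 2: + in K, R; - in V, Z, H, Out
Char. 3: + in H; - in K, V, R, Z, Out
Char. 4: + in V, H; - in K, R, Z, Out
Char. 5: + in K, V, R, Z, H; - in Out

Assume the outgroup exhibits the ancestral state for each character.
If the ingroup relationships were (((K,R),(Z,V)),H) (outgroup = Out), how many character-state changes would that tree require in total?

7

Map each character onto (((K,R),(Z,V)),H) (rooted by Out) and count the minimum state changes it requires (Fitch parsimony):
Char. 1: 2; Char. 2: 1; Char. 3: 1; Char. 4: 2; Char. 5: 1.
Total tree length = 7.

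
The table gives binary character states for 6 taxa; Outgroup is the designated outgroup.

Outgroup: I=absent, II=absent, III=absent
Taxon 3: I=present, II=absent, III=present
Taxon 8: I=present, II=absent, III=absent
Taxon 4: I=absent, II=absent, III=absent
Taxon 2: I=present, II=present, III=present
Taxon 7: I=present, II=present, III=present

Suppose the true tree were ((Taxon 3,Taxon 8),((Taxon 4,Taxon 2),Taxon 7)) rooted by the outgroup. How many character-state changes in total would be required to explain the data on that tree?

7

Map each character onto ((Taxon 3,Taxon 8),((Taxon 4,Taxon 2),Taxon 7)) (rooted by Outgroup) and count the minimum state changes it requires (Fitch parsimony):
I: 2; II: 2; III: 3.
Total tree length = 7.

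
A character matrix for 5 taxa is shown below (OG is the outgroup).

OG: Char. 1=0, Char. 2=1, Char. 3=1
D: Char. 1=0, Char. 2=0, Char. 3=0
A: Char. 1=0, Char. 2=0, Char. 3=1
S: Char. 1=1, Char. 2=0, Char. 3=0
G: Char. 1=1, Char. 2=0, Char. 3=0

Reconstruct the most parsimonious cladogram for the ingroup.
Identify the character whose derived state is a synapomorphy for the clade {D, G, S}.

Char. 3

Character polarity is set by the outgroup: the derived state is whichever differs from the outgroup's state, so for Char. 2, Char. 3 the derived state is '0', and for the remaining characters it is '1'.
Char. 1 (derived state '1') is shared by G and S — a synapomorphy uniting that clade.
All ingroup taxa share the derived state '0' for Char. 2; it defines the ingroup but does not resolve relationships within it.
Char. 3: derived state '0' in D, G, and S only — synapomorphy for {D, G, S}.
Most parsimonious ingroup topology: ((D,(S,G)),A).
The clade {D, G, S} is supported by Char. 3: its derived state '0' occurs in exactly those taxa and in no other taxon (including the outgroup).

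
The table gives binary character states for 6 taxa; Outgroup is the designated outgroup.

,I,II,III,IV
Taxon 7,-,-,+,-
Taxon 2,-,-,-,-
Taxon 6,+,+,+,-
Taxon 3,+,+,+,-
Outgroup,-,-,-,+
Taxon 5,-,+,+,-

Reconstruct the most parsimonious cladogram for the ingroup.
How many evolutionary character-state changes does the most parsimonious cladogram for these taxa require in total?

4

Character polarity is set by the outgroup: the derived state is whichever differs from the outgroup's state, so for IV the derived state is '-', and for the remaining characters it is '+'.
Only Taxon 3 and Taxon 6 show the derived state '+' for I, supporting them as a clade.
Only Taxon 3, Taxon 5, and Taxon 6 show the derived state '+' for II, supporting them as a clade.
III: derived state '+' in Taxon 3, Taxon 5, Taxon 6, and Taxon 7 only — synapomorphy for {Taxon 3, Taxon 5, Taxon 6, Taxon 7}.
IV (derived state '-') is shared by all ingroup taxa — unites the whole ingroup.
Most parsimonious ingroup topology: ((((Taxon 6,Taxon 3),Taxon 5),Taxon 7),Taxon 2).
Changes per character on this tree: I: 1; II: 1; III: 1; IV: 1.
Total = 4.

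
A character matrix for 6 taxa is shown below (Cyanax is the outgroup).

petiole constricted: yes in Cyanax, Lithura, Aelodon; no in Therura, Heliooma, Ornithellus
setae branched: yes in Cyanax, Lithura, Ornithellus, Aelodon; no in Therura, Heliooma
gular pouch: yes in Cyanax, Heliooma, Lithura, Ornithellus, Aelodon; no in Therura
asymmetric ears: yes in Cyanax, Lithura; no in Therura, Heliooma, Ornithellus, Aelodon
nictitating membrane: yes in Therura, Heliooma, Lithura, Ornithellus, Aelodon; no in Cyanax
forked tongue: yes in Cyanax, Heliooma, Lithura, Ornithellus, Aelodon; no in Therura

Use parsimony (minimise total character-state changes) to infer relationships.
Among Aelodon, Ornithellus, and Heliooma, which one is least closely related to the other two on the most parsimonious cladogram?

Aelodon

Character polarity is set by the outgroup: the derived state is whichever differs from the outgroup's state, so for petiole constricted, setae branched, gular pouch, asymmetric ears, forked tongue the derived state is 'no', and for the remaining characters it is 'yes'.
petiole constricted: derived state 'no' in Heliooma, Ornithellus, and Therura only — synapomorphy for {Heliooma, Ornithellus, Therura}.
setae branched: derived state 'no' in Heliooma and Therura only — synapomorphy for {Heliooma, Therura}.
gular pouch (derived state 'no') is unique to Therura (autapomorphy; uninformative for grouping).
asymmetric ears: derived state 'no' in Aelodon, Heliooma, Ornithellus, and Therura only — synapomorphy for {Aelodon, Heliooma, Ornithellus, Therura}.
All ingroup taxa share the derived state 'yes' for nictitating membrane; it defines the ingroup but does not resolve relationships within it.
forked tongue (derived state 'no') is unique to Therura (autapomorphy; uninformative for grouping).
Most parsimonious ingroup topology: ((((Therura,Heliooma),Ornithellus),Aelodon),Lithura).
Ornithellus and Heliooma share a more recent common ancestor with each other than either does with Aelodon, so Aelodon is the least closely related of the three.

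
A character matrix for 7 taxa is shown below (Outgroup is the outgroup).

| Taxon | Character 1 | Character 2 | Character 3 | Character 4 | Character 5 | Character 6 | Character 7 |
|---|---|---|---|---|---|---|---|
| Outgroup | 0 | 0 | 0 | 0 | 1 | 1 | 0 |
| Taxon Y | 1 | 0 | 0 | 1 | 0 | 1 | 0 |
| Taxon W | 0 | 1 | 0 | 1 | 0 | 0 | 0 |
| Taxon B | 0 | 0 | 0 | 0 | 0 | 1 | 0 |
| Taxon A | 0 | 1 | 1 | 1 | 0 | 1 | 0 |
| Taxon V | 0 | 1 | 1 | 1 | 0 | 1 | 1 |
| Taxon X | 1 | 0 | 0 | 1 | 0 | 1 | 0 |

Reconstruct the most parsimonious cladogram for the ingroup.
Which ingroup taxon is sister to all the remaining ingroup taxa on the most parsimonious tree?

Character polarity is set by the outgroup: the derived state is whichever differs from the outgroup's state, so for Character 5, Character 6 the derived state is '0', and for the remaining characters it is '1'.
Only Taxon X and Taxon Y show the derived state '1' for Character 1, supporting them as a clade.
Character 2: derived state '1' in Taxon A, Taxon V, and Taxon W only — synapomorphy for {Taxon A, Taxon V, Taxon W}.
Character 3: derived state '1' in Taxon A and Taxon V only — synapomorphy for {Taxon A, Taxon V}.
Character 4: derived state '1' in Taxon A, Taxon V, Taxon W, Taxon X, and Taxon Y only — synapomorphy for {Taxon A, Taxon V, Taxon W, Taxon X, Taxon Y}.
All ingroup taxa share the derived state '0' for Character 5; it defines the ingroup but does not resolve relationships within it.
Character 6: derived state '0' in Taxon W only — an autapomorphy, so it tells us nothing about relationships among taxa.
Character 7: derived state '1' in Taxon V only — an autapomorphy, so it tells us nothing about relationships among taxa.
Most parsimonious ingroup topology: (((Taxon Y,Taxon X),(Taxon W,(Taxon A,Taxon V))),Taxon B).
Taxon B is sister to the clade containing all other ingroup taxa, so it is the earliest-diverging (most basal) ingroup lineage.

Taxon B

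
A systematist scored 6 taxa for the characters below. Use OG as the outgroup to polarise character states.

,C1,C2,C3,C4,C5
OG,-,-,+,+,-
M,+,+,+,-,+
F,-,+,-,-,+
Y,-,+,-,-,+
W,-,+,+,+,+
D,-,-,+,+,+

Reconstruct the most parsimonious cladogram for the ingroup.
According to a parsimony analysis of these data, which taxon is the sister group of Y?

Character polarity is set by the outgroup: the derived state is whichever differs from the outgroup's state, so for C3, C4 the derived state is '-', and for the remaining characters it is '+'.
C1 (derived state '+') is unique to M (autapomorphy; uninformative for grouping).
Only F, M, W, and Y show the derived state '+' for C2, supporting them as a clade.
C3 (derived state '-') is shared by F and Y — a synapomorphy uniting that clade.
Only F, M, and Y show the derived state '-' for C4, supporting them as a clade.
All ingroup taxa share the derived state '+' for C5; it defines the ingroup but does not resolve relationships within it.
Most parsimonious ingroup topology: (((M,(F,Y)),W),D).
Y and F form a cherry on this tree, so they are sister taxa.

F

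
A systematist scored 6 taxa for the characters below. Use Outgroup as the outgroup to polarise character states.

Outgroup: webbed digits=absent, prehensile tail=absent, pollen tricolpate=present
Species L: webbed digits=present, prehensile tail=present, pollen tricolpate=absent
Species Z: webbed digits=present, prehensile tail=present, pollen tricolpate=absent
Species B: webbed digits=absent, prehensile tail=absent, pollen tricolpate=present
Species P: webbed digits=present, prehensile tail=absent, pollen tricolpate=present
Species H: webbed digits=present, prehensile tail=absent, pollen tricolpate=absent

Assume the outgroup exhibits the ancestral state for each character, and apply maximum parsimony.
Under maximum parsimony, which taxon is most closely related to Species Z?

Character polarity is set by the outgroup: the derived state is whichever differs from the outgroup's state, so for pollen tricolpate the derived state is 'absent', and for the remaining characters it is 'present'.
webbed digits (derived state 'present') is shared by Species H, Species L, Species P, and Species Z — a synapomorphy uniting that clade.
Only Species L and Species Z show the derived state 'present' for prehensile tail, supporting them as a clade.
pollen tricolpate (derived state 'absent') is shared by Species H, Species L, and Species Z — a synapomorphy uniting that clade.
Most parsimonious ingroup topology: ((((Species L,Species Z),Species H),Species P),Species B).
Species Z and Species L form a cherry on this tree, so they are sister taxa.

Species L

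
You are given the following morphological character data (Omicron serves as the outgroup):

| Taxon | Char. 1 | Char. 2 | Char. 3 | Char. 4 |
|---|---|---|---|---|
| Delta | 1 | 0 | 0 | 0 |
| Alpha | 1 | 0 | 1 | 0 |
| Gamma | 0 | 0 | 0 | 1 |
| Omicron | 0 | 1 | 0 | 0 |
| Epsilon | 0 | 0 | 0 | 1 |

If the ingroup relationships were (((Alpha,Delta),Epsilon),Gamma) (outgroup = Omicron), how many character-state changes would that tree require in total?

5

Map each character onto (((Alpha,Delta),Epsilon),Gamma) (rooted by Omicron) and count the minimum state changes it requires (Fitch parsimony):
Char. 1: 1; Char. 2: 1; Char. 3: 1; Char. 4: 2.
Total tree length = 5.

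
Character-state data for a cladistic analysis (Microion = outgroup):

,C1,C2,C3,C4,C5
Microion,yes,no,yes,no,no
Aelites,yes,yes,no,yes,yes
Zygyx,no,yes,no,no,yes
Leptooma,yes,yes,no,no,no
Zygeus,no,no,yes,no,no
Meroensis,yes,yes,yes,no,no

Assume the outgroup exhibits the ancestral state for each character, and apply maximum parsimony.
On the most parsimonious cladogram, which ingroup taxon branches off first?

Zygeus

Character polarity is set by the outgroup: the derived state is whichever differs from the outgroup's state, so for C1, C3 the derived state is 'no', and for the remaining characters it is 'yes'.
C1 (state 'no') occurs in Zygeus and Zygyx but conflicts with the nesting implied by the other characters — most parsimoniously interpreted as homoplasy.
C2 (derived state 'yes') is shared by Aelites, Leptooma, Meroensis, and Zygyx — a synapomorphy uniting that clade.
C3: derived state 'no' in Aelites, Leptooma, and Zygyx only — synapomorphy for {Aelites, Leptooma, Zygyx}.
C4: derived state 'yes' in Aelites only — an autapomorphy, so it tells us nothing about relationships among taxa.
C5: derived state 'yes' in Aelites and Zygyx only — synapomorphy for {Aelites, Zygyx}.
Most parsimonious ingroup topology: ((((Aelites,Zygyx),Leptooma),Meroensis),Zygeus).
Zygeus is sister to the clade containing all other ingroup taxa, so it is the earliest-diverging (most basal) ingroup lineage.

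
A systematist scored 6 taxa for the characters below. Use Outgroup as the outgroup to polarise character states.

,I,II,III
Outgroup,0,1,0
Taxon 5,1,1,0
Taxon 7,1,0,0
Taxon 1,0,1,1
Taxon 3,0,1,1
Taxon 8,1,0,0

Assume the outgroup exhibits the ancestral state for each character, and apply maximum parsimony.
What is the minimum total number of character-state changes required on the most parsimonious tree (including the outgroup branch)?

3

Character polarity is set by the outgroup: the derived state is whichever differs from the outgroup's state, so for II the derived state is '0', and for the remaining characters it is '1'.
Only Taxon 5, Taxon 7, and Taxon 8 show the derived state '1' for I, supporting them as a clade.
II: derived state '0' in Taxon 7 and Taxon 8 only — synapomorphy for {Taxon 7, Taxon 8}.
III (derived state '1') is shared by Taxon 1 and Taxon 3 — a synapomorphy uniting that clade.
Most parsimonious ingroup topology: ((Taxon 5,(Taxon 7,Taxon 8)),(Taxon 1,Taxon 3)).
Changes per character on this tree: I: 1; II: 1; III: 1.
Total = 3.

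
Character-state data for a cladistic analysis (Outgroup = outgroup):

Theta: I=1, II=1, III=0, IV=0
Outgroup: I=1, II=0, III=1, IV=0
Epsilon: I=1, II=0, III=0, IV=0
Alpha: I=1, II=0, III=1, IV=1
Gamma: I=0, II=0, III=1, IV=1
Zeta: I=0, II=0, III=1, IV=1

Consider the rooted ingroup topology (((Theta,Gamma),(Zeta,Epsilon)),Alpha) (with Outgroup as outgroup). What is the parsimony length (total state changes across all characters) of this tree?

Map each character onto (((Theta,Gamma),(Zeta,Epsilon)),Alpha) (rooted by Outgroup) and count the minimum state changes it requires (Fitch parsimony):
I: 2; II: 1; III: 2; IV: 3.
Total tree length = 8.

8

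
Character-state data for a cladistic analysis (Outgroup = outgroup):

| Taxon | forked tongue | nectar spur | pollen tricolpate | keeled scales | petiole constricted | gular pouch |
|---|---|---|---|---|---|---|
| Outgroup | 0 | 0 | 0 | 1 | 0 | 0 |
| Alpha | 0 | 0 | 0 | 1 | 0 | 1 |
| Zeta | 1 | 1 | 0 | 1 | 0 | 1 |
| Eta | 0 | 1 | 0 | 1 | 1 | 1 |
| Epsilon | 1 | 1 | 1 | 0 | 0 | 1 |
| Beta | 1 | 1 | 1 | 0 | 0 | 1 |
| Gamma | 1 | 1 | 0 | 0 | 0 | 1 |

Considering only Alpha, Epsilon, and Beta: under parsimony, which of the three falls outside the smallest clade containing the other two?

Alpha

Character polarity is set by the outgroup: the derived state is whichever differs from the outgroup's state, so for keeled scales the derived state is '0', and for the remaining characters it is '1'.
forked tongue: derived state '1' in Beta, Epsilon, Gamma, and Zeta only — synapomorphy for {Beta, Epsilon, Gamma, Zeta}.
nectar spur: derived state '1' in Beta, Epsilon, Eta, Gamma, and Zeta only — synapomorphy for {Beta, Epsilon, Eta, Gamma, Zeta}.
pollen tricolpate (derived state '1') is shared by Beta and Epsilon — a synapomorphy uniting that clade.
Only Beta, Epsilon, and Gamma show the derived state '0' for keeled scales, supporting them as a clade.
petiole constricted (derived state '1') is unique to Eta (autapomorphy; uninformative for grouping).
gular pouch (derived state '1') is shared by all ingroup taxa — unites the whole ingroup.
Most parsimonious ingroup topology: (Alpha,((Zeta,((Epsilon,Beta),Gamma)),Eta)).
Epsilon and Beta share a more recent common ancestor with each other than either does with Alpha, so Alpha is the least closely related of the three.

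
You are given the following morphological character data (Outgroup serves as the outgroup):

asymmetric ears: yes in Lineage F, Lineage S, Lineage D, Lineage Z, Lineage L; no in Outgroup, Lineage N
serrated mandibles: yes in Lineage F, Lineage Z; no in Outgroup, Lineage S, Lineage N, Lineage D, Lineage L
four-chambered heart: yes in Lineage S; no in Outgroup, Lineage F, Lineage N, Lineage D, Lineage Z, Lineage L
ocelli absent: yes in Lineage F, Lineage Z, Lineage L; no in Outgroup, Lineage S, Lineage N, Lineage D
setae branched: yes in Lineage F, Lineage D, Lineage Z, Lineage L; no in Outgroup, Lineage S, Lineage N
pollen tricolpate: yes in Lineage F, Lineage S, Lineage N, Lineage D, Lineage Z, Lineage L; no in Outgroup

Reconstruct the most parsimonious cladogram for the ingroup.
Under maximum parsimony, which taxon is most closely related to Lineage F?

Lineage Z

The outgroup has state 'no' for every character, so 'yes' is the derived state throughout.
Only Lineage D, Lineage F, Lineage L, Lineage S, and Lineage Z show the derived state 'yes' for asymmetric ears, supporting them as a clade.
serrated mandibles (derived state 'yes') is shared by Lineage F and Lineage Z — a synapomorphy uniting that clade.
four-chambered heart: derived state 'yes' in Lineage S only — an autapomorphy, so it tells us nothing about relationships among taxa.
Only Lineage F, Lineage L, and Lineage Z show the derived state 'yes' for ocelli absent, supporting them as a clade.
setae branched: derived state 'yes' in Lineage D, Lineage F, Lineage L, and Lineage Z only — synapomorphy for {Lineage D, Lineage F, Lineage L, Lineage Z}.
pollen tricolpate (derived state 'yes') is shared by all ingroup taxa — unites the whole ingroup.
Most parsimonious ingroup topology: (((((Lineage F,Lineage Z),Lineage L),Lineage D),Lineage S),Lineage N).
Lineage F and Lineage Z form a cherry on this tree, so they are sister taxa.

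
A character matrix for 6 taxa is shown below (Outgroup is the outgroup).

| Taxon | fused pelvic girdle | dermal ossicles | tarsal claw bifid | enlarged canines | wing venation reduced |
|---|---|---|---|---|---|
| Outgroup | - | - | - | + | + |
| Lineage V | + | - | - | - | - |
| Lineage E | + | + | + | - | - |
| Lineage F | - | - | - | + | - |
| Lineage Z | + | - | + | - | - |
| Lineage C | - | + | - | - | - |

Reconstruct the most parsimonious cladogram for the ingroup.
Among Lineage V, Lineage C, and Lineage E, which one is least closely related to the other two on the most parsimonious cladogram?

Lineage C

Character polarity is set by the outgroup: the derived state is whichever differs from the outgroup's state, so for enlarged canines, wing venation reduced the derived state is '-', and for the remaining characters it is '+'.
fused pelvic girdle (derived state '+') is shared by Lineage E, Lineage V, and Lineage Z — a synapomorphy uniting that clade.
dermal ossicles (state '+') occurs in Lineage C and Lineage E but conflicts with the nesting implied by the other characters — most parsimoniously interpreted as homoplasy.
tarsal claw bifid (derived state '+') is shared by Lineage E and Lineage Z — a synapomorphy uniting that clade.
enlarged canines: derived state '-' in Lineage C, Lineage E, Lineage V, and Lineage Z only — synapomorphy for {Lineage C, Lineage E, Lineage V, Lineage Z}.
All ingroup taxa share the derived state '-' for wing venation reduced; it defines the ingroup but does not resolve relationships within it.
Most parsimonious ingroup topology: (((Lineage V,(Lineage E,Lineage Z)),Lineage C),Lineage F).
Lineage E and Lineage V share a more recent common ancestor with each other than either does with Lineage C, so Lineage C is the least closely related of the three.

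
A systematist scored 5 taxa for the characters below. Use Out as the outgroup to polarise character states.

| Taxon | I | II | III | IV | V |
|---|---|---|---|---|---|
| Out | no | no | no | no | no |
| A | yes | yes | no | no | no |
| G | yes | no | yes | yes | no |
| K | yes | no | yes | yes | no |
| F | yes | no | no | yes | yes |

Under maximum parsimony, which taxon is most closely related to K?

G

The outgroup has state 'no' for every character, so 'yes' is the derived state throughout.
I (derived state 'yes') is shared by all ingroup taxa — unites the whole ingroup.
II: derived state 'yes' in A only — an autapomorphy, so it tells us nothing about relationships among taxa.
Only G and K show the derived state 'yes' for III, supporting them as a clade.
Only F, G, and K show the derived state 'yes' for IV, supporting them as a clade.
V: derived state 'yes' in F only — an autapomorphy, so it tells us nothing about relationships among taxa.
Most parsimonious ingroup topology: (A,((G,K),F)).
K and G form a cherry on this tree, so they are sister taxa.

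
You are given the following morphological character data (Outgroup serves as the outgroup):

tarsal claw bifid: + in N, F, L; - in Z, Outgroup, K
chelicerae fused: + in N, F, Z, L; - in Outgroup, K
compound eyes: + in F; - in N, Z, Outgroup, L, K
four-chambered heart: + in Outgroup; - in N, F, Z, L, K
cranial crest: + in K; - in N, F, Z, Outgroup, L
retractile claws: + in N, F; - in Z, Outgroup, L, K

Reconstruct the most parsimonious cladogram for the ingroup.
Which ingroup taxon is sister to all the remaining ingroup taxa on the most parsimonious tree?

K

Character polarity is set by the outgroup: the derived state is whichever differs from the outgroup's state, so for four-chambered heart the derived state is '-', and for the remaining characters it is '+'.
Only F, L, and N show the derived state '+' for tarsal claw bifid, supporting them as a clade.
chelicerae fused: derived state '+' in F, L, N, and Z only — synapomorphy for {F, L, N, Z}.
compound eyes: derived state '+' in F only — an autapomorphy, so it tells us nothing about relationships among taxa.
All ingroup taxa share the derived state '-' for four-chambered heart; it defines the ingroup but does not resolve relationships within it.
cranial crest: derived state '+' in K only — an autapomorphy, so it tells us nothing about relationships among taxa.
Only F and N show the derived state '+' for retractile claws, supporting them as a clade.
Most parsimonious ingroup topology: ((((F,N),L),Z),K).
K is sister to the clade containing all other ingroup taxa, so it is the earliest-diverging (most basal) ingroup lineage.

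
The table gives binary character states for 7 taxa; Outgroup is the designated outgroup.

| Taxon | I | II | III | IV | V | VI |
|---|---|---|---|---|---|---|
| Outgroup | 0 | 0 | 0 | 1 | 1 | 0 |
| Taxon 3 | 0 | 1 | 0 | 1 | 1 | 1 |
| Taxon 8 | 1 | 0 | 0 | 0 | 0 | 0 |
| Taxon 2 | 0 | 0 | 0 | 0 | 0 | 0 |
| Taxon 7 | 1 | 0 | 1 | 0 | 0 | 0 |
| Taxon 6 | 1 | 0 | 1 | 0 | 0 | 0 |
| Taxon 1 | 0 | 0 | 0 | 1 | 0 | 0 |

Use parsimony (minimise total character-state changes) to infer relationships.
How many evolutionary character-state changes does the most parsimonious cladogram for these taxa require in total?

Character polarity is set by the outgroup: the derived state is whichever differs from the outgroup's state, so for IV, V the derived state is '0', and for the remaining characters it is '1'.
I (derived state '1') is shared by Taxon 6, Taxon 7, and Taxon 8 — a synapomorphy uniting that clade.
II: derived state '1' in Taxon 3 only — an autapomorphy, so it tells us nothing about relationships among taxa.
III (derived state '1') is shared by Taxon 6 and Taxon 7 — a synapomorphy uniting that clade.
IV (derived state '0') is shared by Taxon 2, Taxon 6, Taxon 7, and Taxon 8 — a synapomorphy uniting that clade.
Only Taxon 1, Taxon 2, Taxon 6, Taxon 7, and Taxon 8 show the derived state '0' for V, supporting them as a clade.
VI (derived state '1') is unique to Taxon 3 (autapomorphy; uninformative for grouping).
Most parsimonious ingroup topology: (Taxon 3,(((Taxon 8,(Taxon 7,Taxon 6)),Taxon 2),Taxon 1)).
Changes per character on this tree: I: 1; II: 1; III: 1; IV: 1; V: 1; VI: 1.
Total = 6.

6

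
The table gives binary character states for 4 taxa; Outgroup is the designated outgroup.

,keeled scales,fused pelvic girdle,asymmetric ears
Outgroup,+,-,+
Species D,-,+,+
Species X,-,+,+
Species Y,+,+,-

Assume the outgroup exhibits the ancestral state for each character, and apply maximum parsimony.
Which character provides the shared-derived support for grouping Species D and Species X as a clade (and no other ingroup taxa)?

keeled scales

Character polarity is set by the outgroup: the derived state is whichever differs from the outgroup's state, so for keeled scales, asymmetric ears the derived state is '-', and for the remaining characters it is '+'.
keeled scales: derived state '-' in Species D and Species X only — synapomorphy for {Species D, Species X}.
All ingroup taxa share the derived state '+' for fused pelvic girdle; it defines the ingroup but does not resolve relationships within it.
asymmetric ears (derived state '-') is unique to Species Y (autapomorphy; uninformative for grouping).
Most parsimonious ingroup topology: ((Species D,Species X),Species Y).
The clade {Species D, Species X} is supported by keeled scales: its derived state '-' occurs in exactly those taxa and in no other taxon (including the outgroup).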